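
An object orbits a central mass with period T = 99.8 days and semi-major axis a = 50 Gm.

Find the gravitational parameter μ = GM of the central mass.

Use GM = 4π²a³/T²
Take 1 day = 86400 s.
T = 99.8 days = 8.62272 × 10^6 s
a = 50 Gm = 5 × 10^10 m
a³ = 1.25 × 10^32 m³
T² = 7.43513 × 10^13 s²
GM = 4π² × (1.25 × 10^32) / (7.43513 × 10^13) = 6.63714 × 10^19 m³/s²
GM ≈ 6.637 × 10^19 m³/s²

Final answer: GM = 6.637 × 10^19 m³/s²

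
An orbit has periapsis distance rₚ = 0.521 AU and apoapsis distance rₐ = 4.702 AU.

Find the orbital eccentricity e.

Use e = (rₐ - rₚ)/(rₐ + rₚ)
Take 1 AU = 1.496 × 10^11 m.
rₚ = 0.521 AU = 7.79416 × 10^10 m
rₐ = 4.702 AU = 7.03419 × 10^11 m
rₐ − rₚ = 6.25478 × 10^11 m
rₐ + rₚ = 7.81361 × 10^11 m
e = (rₐ − rₚ)/(rₐ + rₚ) = 0.800498

Final answer: e = 0.8005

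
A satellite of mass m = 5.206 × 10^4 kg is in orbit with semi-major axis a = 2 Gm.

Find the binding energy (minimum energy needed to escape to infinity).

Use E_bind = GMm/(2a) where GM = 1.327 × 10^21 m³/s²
a = 2 Gm = 2 × 10^9 m
GM = 1.327 × 10^21 m³/s²
m = 5.206 × 10^4 kg
GMm = 1.327 × 10^21 × 52060 = 6.90836 × 10^25 m³·kg/s²
2a = 4 × 10^9 m
E_bind = GMm/(2a) = 1.72709 × 10^16 J ≈ 17.27 PJ

Final answer: 17.27 PJ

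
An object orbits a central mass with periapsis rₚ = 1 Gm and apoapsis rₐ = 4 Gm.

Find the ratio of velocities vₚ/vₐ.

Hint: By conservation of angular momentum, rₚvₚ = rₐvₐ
rₚ = 1 Gm = 1 × 10^9 m
rₐ = 4 Gm = 4 × 10^9 m
rₚvₚ = rₐvₐ  ⇒  vₚ/vₐ = rₐ/rₚ
vₚ/vₐ = (4 × 10^9) / (1 × 10^9) = 4

Final answer: vₚ/vₐ = 4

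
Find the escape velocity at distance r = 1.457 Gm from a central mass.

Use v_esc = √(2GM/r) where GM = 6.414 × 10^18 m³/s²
r = 1.457 Gm = 1.457 × 10^9 m
GM = 6.414 × 10^18 m³/s²
2GM/r = 2 × (6.414 × 10^18) / (1.457 × 10^9) = 8.80439 × 10^9 m²/s²
v_esc = √(2GM/r) = 93831.7 m/s ≈ 93.83 km/s

Final answer: 93.83 km/s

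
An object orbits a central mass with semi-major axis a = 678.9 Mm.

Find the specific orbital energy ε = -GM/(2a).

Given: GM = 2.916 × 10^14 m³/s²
a = 678.9 Mm = 6.789 × 10^8 m
GM = 2.916 × 10^14 m³/s²
2a = 1.3578 × 10^9 m
ε = −GM/(2a) = -214759 J/kg ≈ -214.8 kJ/kg

Final answer: -214.8 kJ/kg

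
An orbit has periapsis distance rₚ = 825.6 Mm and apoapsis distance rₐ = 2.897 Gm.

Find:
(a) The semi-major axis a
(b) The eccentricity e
rₚ = 825.6 Mm = 8.256 × 10^8 m
rₐ = 2.897 Gm = 2.897 × 10^9 m
(a) a = (rₚ + rₐ)/2 = 1.8613 × 10^9 m ≈ 1.861 Gm
(b) e = (rₐ − rₚ)/(rₐ + rₚ) = (2.0714 × 10^9) / (3.7226 × 10^9) = 0.556439

Final answer:
(a) a = 1.861 Gm
(b) e = 0.5564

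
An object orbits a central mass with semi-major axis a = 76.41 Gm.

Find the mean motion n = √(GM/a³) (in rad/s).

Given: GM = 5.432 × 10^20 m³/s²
a = 76.41 Gm = 7.641 × 10^10 m
GM = 5.432 × 10^20 m³/s²
a³ = 4.46119 × 10^32 m³
GM/a³ = (5.432 × 10^20) / (4.46119 × 10^32) = 1.21761 × 10^-12 s⁻²
n = √(GM/a³) = 1.10345 × 10^-6 rad/s ≈ 1.103 × 10^-6 rad/s

Final answer: n = 1.103 × 10^-6 rad/s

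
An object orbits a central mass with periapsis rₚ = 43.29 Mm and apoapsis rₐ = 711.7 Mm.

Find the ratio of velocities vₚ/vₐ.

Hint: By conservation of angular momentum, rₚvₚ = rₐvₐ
rₚ = 43.29 Mm = 4.329 × 10^7 m
rₐ = 711.7 Mm = 7.117 × 10^8 m
rₚvₚ = rₐvₐ  ⇒  vₚ/vₐ = rₐ/rₚ
vₚ/vₐ = (7.117 × 10^8) / (4.329 × 10^7) = 16.4403

Final answer: vₚ/vₐ = 16.44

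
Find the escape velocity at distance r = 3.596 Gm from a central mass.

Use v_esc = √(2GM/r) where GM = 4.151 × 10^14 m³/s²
r = 3.596 Gm = 3.596 × 10^9 m
GM = 4.151 × 10^14 m³/s²
2GM/r = 2 × (4.151 × 10^14) / (3.596 × 10^9) = 230868 m²/s²
v_esc = √(2GM/r) = 480.487 m/s ≈ 480.5 m/s

Final answer: 480.5 m/s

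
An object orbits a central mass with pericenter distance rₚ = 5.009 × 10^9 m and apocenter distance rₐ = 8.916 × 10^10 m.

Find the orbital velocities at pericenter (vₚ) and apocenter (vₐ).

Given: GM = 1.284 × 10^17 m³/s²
rₚ = 5.009 × 10^9 m
rₐ = 8.916 × 10^10 m
GM = 1.284 × 10^17 m³/s²
a = (rₚ + rₐ)/2 = 4.70845 × 10^10 m
Vis-viva: v² = GM (2/r − 1/a)
vₚ² = 1.284 × 10^17 × (3.99281 × 10^-10 − 2.12384 × 10^-11) = 4.85407 × 10^7 m²/s²
vₚ = 6967.12 m/s ≈ 6.967 km/s
vₐ² = 1.284 × 10^17 × (2.24316 × 10^-11 − 2.12384 × 10^-11) = 153203 m²/s²
vₐ = 391.412 m/s ≈ 391.4 m/s

Final answer: vₚ = 6.967 km/s, vₐ = 391.4 m/s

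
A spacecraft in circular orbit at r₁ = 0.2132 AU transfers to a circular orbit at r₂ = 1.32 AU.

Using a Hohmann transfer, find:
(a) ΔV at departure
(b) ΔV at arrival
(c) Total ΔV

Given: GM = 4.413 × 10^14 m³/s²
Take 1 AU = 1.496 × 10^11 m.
r₁ = 0.2132 AU = 3.18947 × 10^10 m
r₂ = 1.32 AU = 1.97472 × 10^11 m
GM = 4.413 × 10^14 m³/s²
Transfer ellipse: a_t = (r₁ + r₂)/2 = 1.14683 × 10^11 m
Circular speed at r₁: v₁ = √(GM/r₁) = 117.627 m/s
Transfer speed at r₁ (periapsis): v₁ₜ = √(GM(2/r₁ − 1/a_t)) = 154.351 m/s
(a) ΔV₁ = v₁ₜ − v₁ = 36.7241 m/s ≈ 36.72 m/s
Circular speed at r₂: v₂ = √(GM/r₂) = 47.2731 m/s
Transfer speed at r₂ (apoapsis): v₂ₜ = √(GM(2/r₂ − 1/a_t)) = 24.9301 m/s
(b) ΔV₂ = v₂ − v₂ₜ = 22.343 m/s ≈ 22.34 m/s
(c) ΔV_total = ΔV₁ + ΔV₂ = 59.0671 m/s ≈ 59.07 m/s

Final answer:
(a) ΔV₁ = 36.72 m/s
(b) ΔV₂ = 22.34 m/s
(c) ΔV_total = 59.07 m/s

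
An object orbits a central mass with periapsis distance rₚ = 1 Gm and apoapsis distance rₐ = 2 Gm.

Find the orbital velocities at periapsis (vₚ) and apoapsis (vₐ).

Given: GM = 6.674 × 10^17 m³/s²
rₚ = 1 Gm = 1 × 10^9 m
rₐ = 2 Gm = 2 × 10^9 m
GM = 6.674 × 10^17 m³/s²
a = (rₚ + rₐ)/2 = 1.5 × 10^9 m
Vis-viva: v² = GM (2/r − 1/a)
vₚ² = 6.674 × 10^17 × (2 × 10^-9 − 6.66667 × 10^-10) = 8.89867 × 10^8 m²/s²
vₚ = 29830.6 m/s ≈ 29.83 km/s
vₐ² = 6.674 × 10^17 × (1 × 10^-9 − 6.66667 × 10^-10) = 2.22467 × 10^8 m²/s²
vₐ = 14915.3 m/s ≈ 14.92 km/s

Final answer: vₚ = 29.83 km/s, vₐ = 14.92 km/s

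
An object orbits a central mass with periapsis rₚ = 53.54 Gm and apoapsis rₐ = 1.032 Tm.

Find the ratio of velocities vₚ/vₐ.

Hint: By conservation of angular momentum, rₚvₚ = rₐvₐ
rₚ = 53.54 Gm = 5.354 × 10^10 m
rₐ = 1.032 Tm = 1.032 × 10^12 m
rₚvₚ = rₐvₐ  ⇒  vₚ/vₐ = rₐ/rₚ
vₚ/vₐ = (1.032 × 10^12) / (5.354 × 10^10) = 19.2753

Final answer: vₚ/vₐ = 19.28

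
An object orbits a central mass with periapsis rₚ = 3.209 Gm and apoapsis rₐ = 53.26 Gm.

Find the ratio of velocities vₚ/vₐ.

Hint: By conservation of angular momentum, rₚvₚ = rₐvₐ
rₚ = 3.209 Gm = 3.209 × 10^9 m
rₐ = 53.26 Gm = 5.326 × 10^10 m
rₚvₚ = rₐvₐ  ⇒  vₚ/vₐ = rₐ/rₚ
vₚ/vₐ = (5.326 × 10^10) / (3.209 × 10^9) = 16.5971

Final answer: vₚ/vₐ = 16.6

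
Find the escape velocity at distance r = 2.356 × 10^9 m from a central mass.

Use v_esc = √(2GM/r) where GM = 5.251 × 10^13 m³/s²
r = 2.356 × 10^9 m
GM = 5.251 × 10^13 m³/s²
2GM/r = 2 × (5.251 × 10^13) / (2.356 × 10^9) = 44575.6 m²/s²
v_esc = √(2GM/r) = 211.129 m/s ≈ 211.1 m/s

Final answer: 211.1 m/s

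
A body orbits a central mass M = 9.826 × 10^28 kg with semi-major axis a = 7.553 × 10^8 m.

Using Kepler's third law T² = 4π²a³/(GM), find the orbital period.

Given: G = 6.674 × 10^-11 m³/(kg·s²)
M = 9.826 × 10^28 kg
GM = G × M = 6.674 × 10^-11 × 9.826 × 10^28 = 6.55787 × 10^18 m³/s²
a = 7.553 × 10^8 m
a³ = 4.30882 × 10^26 m³
T = 2π √(a³/GM) = 2π √((4.30882 × 10^26) / (6.55787 × 10^18)) = 2π × 8105.83 s
T = 50930.5 s ≈ 14.15 hours

Final answer: 14.15 hours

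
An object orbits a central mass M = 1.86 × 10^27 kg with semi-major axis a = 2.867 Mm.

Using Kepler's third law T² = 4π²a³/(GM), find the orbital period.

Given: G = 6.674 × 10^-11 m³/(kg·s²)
M = 1.86 × 10^27 kg
GM = G × M = 6.674 × 10^-11 × 1.86 × 10^27 = 1.24136 × 10^17 m³/s²
a = 2.867 Mm = 2.867 × 10^6 m
a³ = 2.35658 × 10^19 m³
T = 2π √(a³/GM) = 2π √((2.35658 × 10^19) / (1.24136 × 10^17)) = 2π × 13.7782 s
T = 86.5709 s ≈ 1.443 minutes

Final answer: 1.443 minutes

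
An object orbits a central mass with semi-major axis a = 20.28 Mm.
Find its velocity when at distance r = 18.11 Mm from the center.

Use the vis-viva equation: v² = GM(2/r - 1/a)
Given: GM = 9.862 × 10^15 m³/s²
a = 20.28 Mm = 2.028 × 10^7 m
r = 18.11 Mm = 1.811 × 10^7 m
GM = 9.862 × 10^15 m³/s²
2/r − 1/a = 1.10436 × 10^-7 − 4.93097 × 10^-8 = 6.11266 × 10^-8 m⁻¹
v² = GM (2/r − 1/a) = 6.0283 × 10^8 m²/s²
v = 24552.6 m/s ≈ 24.55 km/s

Final answer: 24.55 km/s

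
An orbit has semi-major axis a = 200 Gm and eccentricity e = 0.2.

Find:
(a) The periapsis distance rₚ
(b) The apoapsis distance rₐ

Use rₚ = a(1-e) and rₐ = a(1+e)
a = 200 Gm = 2 × 10^11 m
e = 0.2:  1 − e = 0.8,  1 + e = 1.2
(a) rₚ = a(1 − e) = 2 × 10^11 m × 0.8 = 1.6 × 10^11 m ≈ 160 Gm
(b) rₐ = a(1 + e) = 2 × 10^11 m × 1.2 = 2.4 × 10^11 m ≈ 240 Gm

Final answer:
(a) rₚ = 160 Gm
(b) rₐ = 240 Gm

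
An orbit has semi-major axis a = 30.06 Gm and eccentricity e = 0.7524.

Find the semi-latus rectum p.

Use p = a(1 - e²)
a = 30.06 Gm = 3.006 × 10^10 m
e = 0.7524,  e² = 0.566106,  1 − e² = 0.433894
p = a(1 − e²) = 3.006 × 10^10 m × 0.433894 = 1.30429 × 10^10 m ≈ 13.04 Gm

Final answer: p = 13.04 Gm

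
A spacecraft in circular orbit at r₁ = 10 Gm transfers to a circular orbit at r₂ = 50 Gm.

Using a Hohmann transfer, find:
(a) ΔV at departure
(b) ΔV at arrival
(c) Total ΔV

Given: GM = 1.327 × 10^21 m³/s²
r₁ = 10 Gm = 1 × 10^10 m
r₂ = 50 Gm = 5 × 10^10 m
GM = 1.327 × 10^21 m³/s²
Transfer ellipse: a_t = (r₁ + r₂)/2 = 3 × 10^10 m
Circular speed at r₁: v₁ = √(GM/r₁) = 364280 m/s
Transfer speed at r₁ (periapsis): v₁ₜ = √(GM(2/r₁ − 1/a_t)) = 470284 m/s
(a) ΔV₁ = v₁ₜ − v₁ = 106003 m/s ≈ 106 km/s
Circular speed at r₂: v₂ = √(GM/r₂) = 162911 m/s
Transfer speed at r₂ (apoapsis): v₂ₜ = √(GM(2/r₂ − 1/a_t)) = 94056.7 m/s
(b) ΔV₂ = v₂ − v₂ₜ = 68854.3 m/s ≈ 68.85 km/s
(c) ΔV_total = ΔV₁ + ΔV₂ = 174858 m/s ≈ 174.9 km/s

Final answer:
(a) ΔV₁ = 106 km/s
(b) ΔV₂ = 68.85 km/s
(c) ΔV_total = 174.9 km/s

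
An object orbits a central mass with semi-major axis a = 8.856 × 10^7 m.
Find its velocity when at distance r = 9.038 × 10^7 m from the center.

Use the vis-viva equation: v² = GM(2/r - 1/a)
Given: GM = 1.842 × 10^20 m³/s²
a = 8.856 × 10^7 m
r = 9.038 × 10^7 m
GM = 1.842 × 10^20 m³/s²
2/r − 1/a = 2.21288 × 10^-8 − 1.12918 × 10^-8 = 1.0837 × 10^-8 m⁻¹
v² = GM (2/r − 1/a) = 1.99618 × 10^12 m²/s²
v = 1.41286 × 10^6 m/s ≈ 1413 km/s

Final answer: 1413 km/s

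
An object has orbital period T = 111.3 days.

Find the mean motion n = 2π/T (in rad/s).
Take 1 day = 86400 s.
T = 111.3 days = 9.61632 × 10^6 s
n = 2π / (9.61632 × 10^6 s) = 6.53388 × 10^-7 rad/s ≈ 6.534 × 10^-7 rad/s

Final answer: n = 6.534 × 10^-7 rad/s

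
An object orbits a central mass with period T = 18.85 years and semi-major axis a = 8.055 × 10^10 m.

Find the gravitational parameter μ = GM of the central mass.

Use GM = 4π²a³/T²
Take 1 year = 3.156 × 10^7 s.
T = 18.85 years = 5.94906 × 10^8 s
a = 8.055 × 10^10 m
a³ = 5.22633 × 10^32 m³
T² = 3.53913 × 10^17 s²
GM = 4π² × (5.22633 × 10^32) / (3.53913 × 10^17) = 5.82988 × 10^16 m³/s²
GM ≈ 5.83 × 10^16 m³/s²

Final answer: GM = 5.83 × 10^16 m³/s²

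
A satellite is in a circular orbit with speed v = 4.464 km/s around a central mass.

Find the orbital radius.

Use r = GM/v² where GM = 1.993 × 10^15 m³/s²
v = 4.464 km/s = 4464 m/s
GM = 1.993 × 10^15 m³/s²
v² = 1.99273 × 10^7 m²/s²
r = GM/v² = (1.993 × 10^15) / (1.99273 × 10^7) = 1.00014 × 10^8 m ≈ 100 Mm

Final answer: 100 Mm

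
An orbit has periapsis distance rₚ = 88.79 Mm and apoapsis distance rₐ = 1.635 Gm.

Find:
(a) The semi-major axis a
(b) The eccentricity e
rₚ = 88.79 Mm = 8.879 × 10^7 m
rₐ = 1.635 Gm = 1.635 × 10^9 m
(a) a = (rₚ + rₐ)/2 = 8.61895 × 10^8 m ≈ 861.9 Mm
(b) e = (rₐ − rₚ)/(rₐ + rₚ) = (1.54621 × 10^9) / (1.72379 × 10^9) = 0.896983

Final answer:
(a) a = 861.9 Mm
(b) e = 0.897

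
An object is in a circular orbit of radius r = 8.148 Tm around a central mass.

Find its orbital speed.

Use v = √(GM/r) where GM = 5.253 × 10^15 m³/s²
r = 8.148 Tm = 8.148 × 10^12 m
GM = 5.253 × 10^15 m³/s²
GM/r = (5.253 × 10^15) / (8.148 × 10^12) = 644.698 m²/s²
v = √(GM/r) = 25.3909 m/s ≈ 25.39 m/s

Final answer: 25.39 m/s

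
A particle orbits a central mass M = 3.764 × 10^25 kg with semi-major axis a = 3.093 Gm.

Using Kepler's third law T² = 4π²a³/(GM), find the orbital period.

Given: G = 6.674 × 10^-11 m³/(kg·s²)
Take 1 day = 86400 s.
M = 3.764 × 10^25 kg
GM = G × M = 6.674 × 10^-11 × 3.764 × 10^25 = 2.51209 × 10^15 m³/s²
a = 3.093 Gm = 3.093 × 10^9 m
a³ = 2.95896 × 10^28 m³
T = 2π √(a³/GM) = 2π √((2.95896 × 10^28) / (2.51209 × 10^15)) = 2π × 3.43204 × 10^6 s
T = 2.15641 × 10^7 s ≈ 249.6 days

Final answer: 249.6 days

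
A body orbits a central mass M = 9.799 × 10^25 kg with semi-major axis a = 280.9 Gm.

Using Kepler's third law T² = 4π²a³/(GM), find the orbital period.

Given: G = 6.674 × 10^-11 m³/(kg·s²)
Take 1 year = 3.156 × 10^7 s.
M = 9.799 × 10^25 kg
GM = G × M = 6.674 × 10^-11 × 9.799 × 10^25 = 6.53985 × 10^15 m³/s²
a = 280.9 Gm = 2.809 × 10^11 m
a³ = 2.21644 × 10^34 m³
T = 2π √(a³/GM) = 2π √((2.21644 × 10^34) / (6.53985 × 10^15)) = 2π × 1.84096 × 10^9 s
T = 1.15671 × 10^10 s ≈ 366.5 years

Final answer: 366.5 years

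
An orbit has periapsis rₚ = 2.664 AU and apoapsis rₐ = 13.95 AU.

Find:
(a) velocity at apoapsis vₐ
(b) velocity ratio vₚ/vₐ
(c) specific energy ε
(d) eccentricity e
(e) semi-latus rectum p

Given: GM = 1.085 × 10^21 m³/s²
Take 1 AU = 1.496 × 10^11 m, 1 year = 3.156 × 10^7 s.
rₚ = 2.664 AU = 3.98534 × 10^11 m
rₐ = 13.95 AU = 2.08692 × 10^12 m
GM = 1.085 × 10^21 m³/s²
a = (rₚ + rₐ)/2 = 1.24273 × 10^12 m
e = (rₐ − rₚ)/(rₐ + rₚ) = (1.68839 × 10^12) / (2.48545 × 10^12) = 0.679307
(a) vₐ² = GM (2/rₐ − 1/a) = 1.085 × 10^21 × (9.5835 × 10^-13 − 8.04682 × 10^-13) = 1.6673 × 10^8 m²/s²;  vₐ = 12912.4 m/s ≈ 2.724 AU/year
(b) vₚ/vₐ = rₐ/rₚ (angular momentum) = (2.08692 × 10^12) / (3.98534 × 10^11) = 5.23649 ≈ 5.236
(c) 2a = 2.48545 × 10^12 m;  ε = −GM/(2a) = -4.3654 × 10^8 J/kg ≈ -436.5 MJ/kg
(d) e = 0.679307 ≈ 0.6793
(e) 1 − e² = 0.538543;  p = a(1 − e²) = 1.24273 × 10^12 × 0.538543 = 6.69261 × 10^11 m ≈ 4.474 AU

Final answer:
(a) velocity at apoapsis vₐ = 2.724 AU/year
(b) velocity ratio vₚ/vₐ = 5.236
(c) specific energy ε = -436.5 MJ/kg
(d) eccentricity e = 0.6793
(e) semi-latus rectum p = 4.474 AU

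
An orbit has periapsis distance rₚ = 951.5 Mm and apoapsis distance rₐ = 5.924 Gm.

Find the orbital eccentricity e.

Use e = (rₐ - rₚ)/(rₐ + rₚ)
rₚ = 951.5 Mm = 9.515 × 10^8 m
rₐ = 5.924 Gm = 5.924 × 10^9 m
rₐ − rₚ = 4.9725 × 10^9 m
rₐ + rₚ = 6.8755 × 10^9 m
e = (rₐ − rₚ)/(rₐ + rₚ) = 0.72322

Final answer: e = 0.7232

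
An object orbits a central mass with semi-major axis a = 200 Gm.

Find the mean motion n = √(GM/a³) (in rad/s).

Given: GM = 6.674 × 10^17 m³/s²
a = 200 Gm = 2 × 10^11 m
GM = 6.674 × 10^17 m³/s²
a³ = 8 × 10^33 m³
GM/a³ = (6.674 × 10^17) / (8 × 10^33) = 8.3425 × 10^-17 s⁻²
n = √(GM/a³) = 9.13373 × 10^-9 rad/s ≈ 9.134 × 10^-9 rad/s

Final answer: n = 9.134 × 10^-9 rad/s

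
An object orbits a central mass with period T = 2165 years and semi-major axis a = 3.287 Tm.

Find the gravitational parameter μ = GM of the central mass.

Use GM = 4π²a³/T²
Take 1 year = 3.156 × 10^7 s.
T = 2165 years = 6.83274 × 10^10 s
a = 3.287 Tm = 3.287 × 10^12 m
a³ = 3.5514 × 10^37 m³
T² = 4.66863 × 10^21 s²
GM = 4π² × (3.5514 × 10^37) / (4.66863 × 10^21) = 3.00309 × 10^17 m³/s²
GM ≈ 3.003 × 10^17 m³/s²

Final answer: GM = 3.003 × 10^17 m³/s²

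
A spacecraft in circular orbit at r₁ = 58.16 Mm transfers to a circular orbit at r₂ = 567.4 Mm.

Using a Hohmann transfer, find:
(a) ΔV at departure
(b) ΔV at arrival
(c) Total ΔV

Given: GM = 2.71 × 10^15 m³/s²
r₁ = 58.16 Mm = 5.816 × 10^7 m
r₂ = 567.4 Mm = 5.674 × 10^8 m
GM = 2.71 × 10^15 m³/s²
Transfer ellipse: a_t = (r₁ + r₂)/2 = 3.1278 × 10^8 m
Circular speed at r₁: v₁ = √(GM/r₁) = 6826.1 m/s
Transfer speed at r₁ (periapsis): v₁ₜ = √(GM(2/r₁ − 1/a_t)) = 9193.85 m/s
(a) ΔV₁ = v₁ₜ − v₁ = 2367.76 m/s ≈ 2.368 km/s
Circular speed at r₂: v₂ = √(GM/r₂) = 2185.45 m/s
Transfer speed at r₂ (apoapsis): v₂ₜ = √(GM(2/r₂ − 1/a_t)) = 942.394 m/s
(b) ΔV₂ = v₂ − v₂ₜ = 1243.05 m/s ≈ 1.243 km/s
(c) ΔV_total = ΔV₁ + ΔV₂ = 3610.81 m/s ≈ 3.611 km/s

Final answer:
(a) ΔV₁ = 2.368 km/s
(b) ΔV₂ = 1.243 km/s
(c) ΔV_total = 3.611 km/s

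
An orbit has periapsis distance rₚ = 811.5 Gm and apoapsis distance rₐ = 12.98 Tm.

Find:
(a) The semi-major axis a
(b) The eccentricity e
rₚ = 811.5 Gm = 8.115 × 10^11 m
rₐ = 12.98 Tm = 1.298 × 10^13 m
(a) a = (rₚ + rₐ)/2 = 6.89575 × 10^12 m ≈ 6.896 Tm
(b) e = (rₐ − rₚ)/(rₐ + rₚ) = (1.21685 × 10^13) / (1.37915 × 10^13) = 0.882319

Final answer:
(a) a = 6.896 Tm
(b) e = 0.8823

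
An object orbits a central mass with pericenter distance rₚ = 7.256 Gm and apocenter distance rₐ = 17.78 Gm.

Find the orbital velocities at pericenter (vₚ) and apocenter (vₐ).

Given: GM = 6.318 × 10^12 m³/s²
rₚ = 7.256 Gm = 7.256 × 10^9 m
rₐ = 17.78 Gm = 1.778 × 10^10 m
GM = 6.318 × 10^12 m³/s²
a = (rₚ + rₐ)/2 = 1.2518 × 10^10 m
Vis-viva: v² = GM (2/r − 1/a)
vₚ² = 6.318 × 10^12 × (2.75634 × 10^-10 − 7.9885 × 10^-11) = 1236.74 m²/s²
vₚ = 35.1673 m/s ≈ 35.17 m/s
vₐ² = 6.318 × 10^12 × (1.12486 × 10^-10 − 7.9885 × 10^-11) = 205.973 m²/s²
vₐ = 14.3518 m/s ≈ 14.35 m/s

Final answer: vₚ = 35.17 m/s, vₐ = 14.35 m/s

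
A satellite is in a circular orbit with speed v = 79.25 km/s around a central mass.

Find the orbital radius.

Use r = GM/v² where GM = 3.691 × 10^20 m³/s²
v = 79.25 km/s = 79250 m/s
GM = 3.691 × 10^20 m³/s²
v² = 6.28056 × 10^9 m²/s²
r = GM/v² = (3.691 × 10^20) / (6.28056 × 10^9) = 5.87686 × 10^10 m ≈ 5.877 × 10^10 m

Final answer: 5.877 × 10^10 m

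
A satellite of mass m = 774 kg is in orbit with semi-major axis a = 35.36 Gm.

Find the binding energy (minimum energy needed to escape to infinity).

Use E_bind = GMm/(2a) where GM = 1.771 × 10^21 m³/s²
a = 35.36 Gm = 3.536 × 10^10 m
GM = 1.771 × 10^21 m³/s²
m = 774 kg
GMm = 1.771 × 10^21 × 774 = 1.37075 × 10^24 m³·kg/s²
2a = 7.072 × 10^10 m
E_bind = GMm/(2a) = 1.93828 × 10^13 J ≈ 19.38 TJ

Final answer: 19.38 TJ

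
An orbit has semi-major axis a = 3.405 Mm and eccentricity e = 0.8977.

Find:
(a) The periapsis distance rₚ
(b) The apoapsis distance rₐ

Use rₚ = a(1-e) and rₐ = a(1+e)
a = 3.405 Mm = 3.405 × 10^6 m
e = 0.8977:  1 − e = 0.1023,  1 + e = 1.8977
(a) rₚ = a(1 − e) = 3.405 × 10^6 m × 0.1023 = 348331 m ≈ 348.3 km
(b) rₐ = a(1 + e) = 3.405 × 10^6 m × 1.8977 = 6.46167 × 10^6 m ≈ 6.462 Mm

Final answer:
(a) rₚ = 348.3 km
(b) rₐ = 6.462 Mm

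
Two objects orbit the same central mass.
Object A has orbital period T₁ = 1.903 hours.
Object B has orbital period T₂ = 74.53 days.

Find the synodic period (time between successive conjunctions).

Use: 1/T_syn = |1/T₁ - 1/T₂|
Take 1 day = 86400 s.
T₁ = 1.903 hours = 6850.8 s
T₂ = 74.53 days = 6.43939 × 10^6 s
1/T₁ = 0.000145968 s⁻¹
1/T₂ = 1.55294 × 10^-7 s⁻¹
|1/T₁ − 1/T₂| = 0.000145813 s⁻¹
T_syn = 1 / |1/T₁ − 1/T₂| = 6858.1 s ≈ 1.905 hours

Final answer: T_syn = 1.905 hours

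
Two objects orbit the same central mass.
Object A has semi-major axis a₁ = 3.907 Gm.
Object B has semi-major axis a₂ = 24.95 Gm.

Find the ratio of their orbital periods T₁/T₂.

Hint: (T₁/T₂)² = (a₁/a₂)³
a₁ = 3.907 Gm = 3.907 × 10^9 m
a₂ = 24.95 Gm = 2.495 × 10^10 m
a₁/a₂ = 0.156593
T₁/T₂ = (a₁/a₂)^(3/2) = (0.156593)^1.5 = 0.0619668

Final answer: T₁/T₂ = 0.06197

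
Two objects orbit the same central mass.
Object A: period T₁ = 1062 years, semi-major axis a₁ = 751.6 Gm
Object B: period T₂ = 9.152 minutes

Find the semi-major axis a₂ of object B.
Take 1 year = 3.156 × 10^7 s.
T₁ = 1062 years = 3.35167 × 10^10 s
T₂ = 9.152 minutes = 549.12 s
a₁ = 751.6 Gm = 7.516 × 10^11 m
Kepler's third law: (T₂/T₁)² = (a₂/a₁)³  ⇒  a₂ = a₁ (T₂/T₁)^(2/3)
T₂/T₁ = 1.63835 × 10^-8
(T₂/T₁)^(2/3) = 6.45066 × 10^-6
a₂ = 7.516 × 10^11 m × 6.45066 × 10^-6 = 4.84831 × 10^6 m ≈ 4.848 Mm

Final answer: a₂ = 4.848 Mm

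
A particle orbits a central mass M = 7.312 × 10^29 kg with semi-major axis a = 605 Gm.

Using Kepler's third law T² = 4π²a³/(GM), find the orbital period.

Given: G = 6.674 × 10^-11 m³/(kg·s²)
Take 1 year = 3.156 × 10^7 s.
M = 7.312 × 10^29 kg
GM = G × M = 6.674 × 10^-11 × 7.312 × 10^29 = 4.88003 × 10^19 m³/s²
a = 605 Gm = 6.05 × 10^11 m
a³ = 2.21445 × 10^35 m³
T = 2π √(a³/GM) = 2π √((2.21445 × 10^35) / (4.88003 × 10^19)) = 2π × 6.73631 × 10^7 s
T = 4.23255 × 10^8 s ≈ 13.41 years

Final answer: 13.41 years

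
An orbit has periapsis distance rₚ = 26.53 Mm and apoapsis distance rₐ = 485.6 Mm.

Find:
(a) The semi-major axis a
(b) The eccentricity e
rₚ = 26.53 Mm = 2.653 × 10^7 m
rₐ = 485.6 Mm = 4.856 × 10^8 m
(a) a = (rₚ + rₐ)/2 = 2.56065 × 10^8 m ≈ 256.1 Mm
(b) e = (rₐ − rₚ)/(rₐ + rₚ) = (4.5907 × 10^8) / (5.1213 × 10^8) = 0.896393

Final answer:
(a) a = 256.1 Mm
(b) e = 0.8964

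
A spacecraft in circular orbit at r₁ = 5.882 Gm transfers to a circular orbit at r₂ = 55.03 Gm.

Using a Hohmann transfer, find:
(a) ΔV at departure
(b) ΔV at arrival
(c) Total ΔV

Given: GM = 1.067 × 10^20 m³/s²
r₁ = 5.882 Gm = 5.882 × 10^9 m
r₂ = 55.03 Gm = 5.503 × 10^10 m
GM = 1.067 × 10^20 m³/s²
Transfer ellipse: a_t = (r₁ + r₂)/2 = 3.0456 × 10^10 m
Circular speed at r₁: v₁ = √(GM/r₁) = 134685 m/s
Transfer speed at r₁ (periapsis): v₁ₜ = √(GM(2/r₁ − 1/a_t)) = 181044 m/s
(a) ΔV₁ = v₁ₜ − v₁ = 46358.4 m/s ≈ 46.36 km/s
Circular speed at r₂: v₂ = √(GM/r₂) = 44033.4 m/s
Transfer speed at r₂ (apoapsis): v₂ₜ = √(GM(2/r₂ − 1/a_t)) = 19351.2 m/s
(b) ΔV₂ = v₂ − v₂ₜ = 24682.2 m/s ≈ 24.68 km/s
(c) ΔV_total = ΔV₁ + ΔV₂ = 71040.6 m/s ≈ 71.04 km/s

Final answer:
(a) ΔV₁ = 46.36 km/s
(b) ΔV₂ = 24.68 km/s
(c) ΔV_total = 71.04 km/s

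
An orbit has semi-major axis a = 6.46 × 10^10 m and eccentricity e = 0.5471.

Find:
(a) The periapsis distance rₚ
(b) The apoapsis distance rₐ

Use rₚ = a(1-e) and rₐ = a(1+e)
a = 6.46 × 10^10 m
e = 0.5471:  1 − e = 0.4529,  1 + e = 1.5471
(a) rₚ = a(1 − e) = 6.46 × 10^10 m × 0.4529 = 2.92573 × 10^10 m ≈ 2.926 × 10^10 m
(b) rₐ = a(1 + e) = 6.46 × 10^10 m × 1.5471 = 9.99427 × 10^10 m ≈ 9.994 × 10^10 m

Final answer:
(a) rₚ = 2.926 × 10^10 m
(b) rₐ = 9.994 × 10^10 m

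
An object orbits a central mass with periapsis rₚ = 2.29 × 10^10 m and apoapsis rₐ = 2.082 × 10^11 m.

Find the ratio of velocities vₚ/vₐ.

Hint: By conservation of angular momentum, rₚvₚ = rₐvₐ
rₚ = 2.29 × 10^10 m
rₐ = 2.082 × 10^11 m
rₚvₚ = rₐvₐ  ⇒  vₚ/vₐ = rₐ/rₚ
vₚ/vₐ = (2.082 × 10^11) / (2.29 × 10^10) = 9.0917

Final answer: vₚ/vₐ = 9.092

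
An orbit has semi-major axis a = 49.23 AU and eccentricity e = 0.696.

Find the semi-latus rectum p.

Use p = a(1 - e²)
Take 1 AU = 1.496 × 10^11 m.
a = 49.23 AU = 7.36481 × 10^12 m
e = 0.696,  e² = 0.484416,  1 − e² = 0.515584
p = a(1 − e²) = 7.36481 × 10^12 m × 0.515584 = 3.79718 × 10^12 m ≈ 25.38 AU

Final answer: p = 25.38 AU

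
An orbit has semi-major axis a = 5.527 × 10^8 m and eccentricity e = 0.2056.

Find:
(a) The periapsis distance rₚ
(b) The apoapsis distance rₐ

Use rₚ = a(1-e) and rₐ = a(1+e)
a = 5.527 × 10^8 m
e = 0.2056:  1 − e = 0.7944,  1 + e = 1.2056
(a) rₚ = a(1 − e) = 5.527 × 10^8 m × 0.7944 = 4.39065 × 10^8 m ≈ 4.391 × 10^8 m
(b) rₐ = a(1 + e) = 5.527 × 10^8 m × 1.2056 = 6.66335 × 10^8 m ≈ 6.663 × 10^8 m

Final answer:
(a) rₚ = 4.391 × 10^8 m
(b) rₐ = 6.663 × 10^8 m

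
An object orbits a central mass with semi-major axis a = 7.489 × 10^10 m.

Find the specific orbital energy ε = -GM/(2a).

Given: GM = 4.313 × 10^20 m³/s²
a = 7.489 × 10^10 m
GM = 4.313 × 10^20 m³/s²
2a = 1.4978 × 10^11 m
ε = −GM/(2a) = -2.87956 × 10^9 J/kg ≈ -2.88 GJ/kg

Final answer: -2.88 GJ/kg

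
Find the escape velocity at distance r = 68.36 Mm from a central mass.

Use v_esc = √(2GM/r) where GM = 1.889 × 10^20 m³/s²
r = 68.36 Mm = 6.836 × 10^7 m
GM = 1.889 × 10^20 m³/s²
2GM/r = 2 × (1.889 × 10^20) / (6.836 × 10^7) = 5.52662 × 10^12 m²/s²
v_esc = √(2GM/r) = 2.35088 × 10^6 m/s ≈ 2351 km/s

Final answer: 2351 km/s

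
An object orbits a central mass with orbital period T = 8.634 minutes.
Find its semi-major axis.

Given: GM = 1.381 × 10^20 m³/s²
T = 8.634 minutes = 518.04 s
GM = 1.381 × 10^20 m³/s²
Kepler's third law: a³ = GM T² / (4π²)
T² = 268365 s²
a³ = (1.381 × 10^20) × 268365 / (4π²) = 9.38773 × 10^23 m³
a = (a³)^(1/3) = 9.7916 × 10^7 m ≈ 97.92 Mm

Final answer: 97.92 Mm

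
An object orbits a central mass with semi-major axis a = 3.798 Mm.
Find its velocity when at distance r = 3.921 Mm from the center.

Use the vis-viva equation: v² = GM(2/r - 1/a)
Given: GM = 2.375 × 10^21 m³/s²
a = 3.798 Mm = 3.798 × 10^6 m
r = 3.921 Mm = 3.921 × 10^6 m
GM = 2.375 × 10^21 m³/s²
2/r − 1/a = 5.10074 × 10^-7 − 2.63296 × 10^-7 = 2.46777 × 10^-7 m⁻¹
v² = GM (2/r − 1/a) = 5.86097 × 10^14 m²/s²
v = 2.42094 × 10^7 m/s ≈ 2.421 × 10^4 km/s

Final answer: 2.421 × 10^4 km/s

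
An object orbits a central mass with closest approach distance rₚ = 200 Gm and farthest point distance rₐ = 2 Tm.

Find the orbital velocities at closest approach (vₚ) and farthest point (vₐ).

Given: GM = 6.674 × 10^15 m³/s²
rₚ = 200 Gm = 2 × 10^11 m
rₐ = 2 Tm = 2 × 10^12 m
GM = 6.674 × 10^15 m³/s²
a = (rₚ + rₐ)/2 = 1.1 × 10^12 m
Vis-viva: v² = GM (2/r − 1/a)
vₚ² = 6.674 × 10^15 × (1 × 10^-11 − 9.09091 × 10^-13) = 60672.7 m²/s²
vₚ = 246.318 m/s ≈ 246.3 m/s
vₐ² = 6.674 × 10^15 × (1 × 10^-12 − 9.09091 × 10^-13) = 606.727 m²/s²
vₐ = 24.6318 m/s ≈ 24.63 m/s

Final answer: vₚ = 246.3 m/s, vₐ = 24.63 m/s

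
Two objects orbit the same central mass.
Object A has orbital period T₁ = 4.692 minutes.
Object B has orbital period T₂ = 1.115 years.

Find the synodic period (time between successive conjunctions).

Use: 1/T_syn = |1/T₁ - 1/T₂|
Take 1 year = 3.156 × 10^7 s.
T₁ = 4.692 minutes = 281.52 s
T₂ = 1.115 years = 3.51894 × 10^7 s
1/T₁ = 0.00355215 s⁻¹
1/T₂ = 2.84176 × 10^-8 s⁻¹
|1/T₁ − 1/T₂| = 0.00355212 s⁻¹
T_syn = 1 / |1/T₁ − 1/T₂| = 281.522 s ≈ 4.692 minutes

Final answer: T_syn = 4.692 minutes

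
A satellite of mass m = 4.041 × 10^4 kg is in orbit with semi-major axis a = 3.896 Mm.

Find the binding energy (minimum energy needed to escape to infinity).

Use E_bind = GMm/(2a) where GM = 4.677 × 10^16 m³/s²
a = 3.896 Mm = 3.896 × 10^6 m
GM = 4.677 × 10^16 m³/s²
m = 4.041 × 10^4 kg
GMm = 4.677 × 10^16 × 40410 = 1.88998 × 10^21 m³·kg/s²
2a = 7.792 × 10^6 m
E_bind = GMm/(2a) = 2.42553 × 10^14 J ≈ 242.6 TJ

Final answer: 242.6 TJ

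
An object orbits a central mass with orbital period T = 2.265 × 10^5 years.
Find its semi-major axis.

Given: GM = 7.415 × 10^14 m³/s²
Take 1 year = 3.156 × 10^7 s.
T = 2.265 × 10^5 years = 7.14834 × 10^12 s
GM = 7.415 × 10^14 m³/s²
Kepler's third law: a³ = GM T² / (4π²)
T² = 5.10988 × 10^25 s²
a³ = (7.415 × 10^14) × (5.10988 × 10^25) / (4π²) = 9.59758 × 10^38 m³
a = (a³)^(1/3) = 9.86402 × 10^12 m ≈ 9.864 Tm

Final answer: 9.864 Tm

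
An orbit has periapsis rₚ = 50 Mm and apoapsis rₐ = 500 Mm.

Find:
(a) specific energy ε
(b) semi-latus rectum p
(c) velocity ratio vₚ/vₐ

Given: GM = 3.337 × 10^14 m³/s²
rₚ = 50 Mm = 5 × 10^7 m
rₐ = 500 Mm = 5 × 10^8 m
GM = 3.337 × 10^14 m³/s²
a = (rₚ + rₐ)/2 = 2.75 × 10^8 m
e = (rₐ − rₚ)/(rₐ + rₚ) = (4.5 × 10^8) / (5.5 × 10^8) = 0.818182
(a) 2a = 5.5 × 10^8 m;  ε = −GM/(2a) = -606727 J/kg ≈ -606.7 kJ/kg
(b) 1 − e² = 0.330579;  p = a(1 − e²) = 2.75 × 10^8 × 0.330579 = 9.09091 × 10^7 m ≈ 90.91 Mm
(c) vₚ/vₐ = rₐ/rₚ (angular momentum) = (5 × 10^8) / (5 × 10^7) = 10 ≈ 10

Final answer:
(a) specific energy ε = -606.7 kJ/kg
(b) semi-latus rectum p = 90.91 Mm
(c) velocity ratio vₚ/vₐ = 10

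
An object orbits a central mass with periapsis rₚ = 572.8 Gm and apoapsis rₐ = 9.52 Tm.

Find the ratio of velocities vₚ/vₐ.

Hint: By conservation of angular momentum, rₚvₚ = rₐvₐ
rₚ = 572.8 Gm = 5.728 × 10^11 m
rₐ = 9.52 Tm = 9.52 × 10^12 m
rₚvₚ = rₐvₐ  ⇒  vₚ/vₐ = rₐ/rₚ
vₚ/vₐ = (9.52 × 10^12) / (5.728 × 10^11) = 16.6201

Final answer: vₚ/vₐ = 16.62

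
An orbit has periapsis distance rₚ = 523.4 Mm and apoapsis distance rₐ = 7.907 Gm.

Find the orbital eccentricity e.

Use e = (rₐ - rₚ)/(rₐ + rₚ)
rₚ = 523.4 Mm = 5.234 × 10^8 m
rₐ = 7.907 Gm = 7.907 × 10^9 m
rₐ − rₚ = 7.3836 × 10^9 m
rₐ + rₚ = 8.4304 × 10^9 m
e = (rₐ − rₚ)/(rₐ + rₚ) = 0.87583

Final answer: e = 0.8758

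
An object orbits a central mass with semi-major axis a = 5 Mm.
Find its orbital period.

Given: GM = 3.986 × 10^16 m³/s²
a = 5 Mm = 5 × 10^6 m
GM = 3.986 × 10^16 m³/s²
a³ = 1.25 × 10^20 m³
T = 2π √(a³/GM) = 2π √((1.25 × 10^20) / (3.986 × 10^16)) = 2π × 55.9998 s
T = 351.857 s ≈ 5.864 minutes

Final answer: 5.864 minutes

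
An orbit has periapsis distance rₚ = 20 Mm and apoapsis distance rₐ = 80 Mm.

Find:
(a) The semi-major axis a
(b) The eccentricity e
rₚ = 20 Mm = 2 × 10^7 m
rₐ = 80 Mm = 8 × 10^7 m
(a) a = (rₚ + rₐ)/2 = 5 × 10^7 m ≈ 50 Mm
(b) e = (rₐ − rₚ)/(rₐ + rₚ) = (6 × 10^7) / (1 × 10^8) = 0.6

Final answer:
(a) a = 50 Mm
(b) e = 0.6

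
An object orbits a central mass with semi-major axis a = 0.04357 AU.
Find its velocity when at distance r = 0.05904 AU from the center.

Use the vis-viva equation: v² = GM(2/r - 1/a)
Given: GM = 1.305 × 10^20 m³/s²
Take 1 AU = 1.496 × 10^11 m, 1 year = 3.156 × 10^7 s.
a = 0.04357 AU = 6.51807 × 10^9 m
r = 0.05904 AU = 8.83238 × 10^9 m
GM = 1.305 × 10^20 m³/s²
2/r − 1/a = 2.26439 × 10^-10 − 1.5342 × 10^-10 = 7.30198 × 10^-11 m⁻¹
v² = GM (2/r − 1/a) = 9.52909 × 10^9 m²/s²
v = 97617 m/s ≈ 20.59 AU/year

Final answer: 20.59 AU/year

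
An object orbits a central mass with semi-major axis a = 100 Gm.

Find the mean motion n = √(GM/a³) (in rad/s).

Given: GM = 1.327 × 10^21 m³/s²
a = 100 Gm = 1 × 10^11 m
GM = 1.327 × 10^21 m³/s²
a³ = 1 × 10^33 m³
GM/a³ = (1.327 × 10^21) / (1 × 10^33) = 1.327 × 10^-12 s⁻²
n = √(GM/a³) = 1.15195 × 10^-6 rad/s ≈ 1.152 × 10^-6 rad/s

Final answer: n = 1.152 × 10^-6 rad/s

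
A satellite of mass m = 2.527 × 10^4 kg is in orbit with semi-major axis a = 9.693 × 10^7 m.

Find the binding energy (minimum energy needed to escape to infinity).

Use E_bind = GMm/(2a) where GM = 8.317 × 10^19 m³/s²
a = 9.693 × 10^7 m
GM = 8.317 × 10^19 m³/s²
m = 2.527 × 10^4 kg
GMm = 8.317 × 10^19 × 25270 = 2.10171 × 10^24 m³·kg/s²
2a = 1.9386 × 10^8 m
E_bind = GMm/(2a) = 1.08414 × 10^16 J ≈ 10.84 PJ

Final answer: 10.84 PJ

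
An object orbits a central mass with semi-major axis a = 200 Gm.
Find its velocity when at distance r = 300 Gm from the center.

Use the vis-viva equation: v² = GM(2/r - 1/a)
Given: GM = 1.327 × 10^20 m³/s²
a = 200 Gm = 2 × 10^11 m
r = 300 Gm = 3 × 10^11 m
GM = 1.327 × 10^20 m³/s²
2/r − 1/a = 6.66667 × 10^-12 − 5 × 10^-12 = 1.66667 × 10^-12 m⁻¹
v² = GM (2/r − 1/a) = 2.21167 × 10^8 m²/s²
v = 14871.7 m/s ≈ 14.87 km/s

Final answer: 14.87 km/s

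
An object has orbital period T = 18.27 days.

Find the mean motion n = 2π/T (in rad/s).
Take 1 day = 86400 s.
T = 18.27 days = 1.57853 × 10^6 s
n = 2π / (1.57853 × 10^6 s) = 3.98041 × 10^-6 rad/s ≈ 3.98 × 10^-6 rad/s

Final answer: n = 3.98 × 10^-6 rad/s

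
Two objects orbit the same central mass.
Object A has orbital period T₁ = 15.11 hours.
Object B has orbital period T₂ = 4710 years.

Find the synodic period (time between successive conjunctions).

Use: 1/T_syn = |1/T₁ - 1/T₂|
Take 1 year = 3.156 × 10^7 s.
T₁ = 15.11 hours = 54396 s
T₂ = 4710 years = 1.48648 × 10^11 s
1/T₁ = 1.83837 × 10^-5 s⁻¹
1/T₂ = 6.72732 × 10^-12 s⁻¹
|1/T₁ − 1/T₂| = 1.83837 × 10^-5 s⁻¹
T_syn = 1 / |1/T₁ − 1/T₂| = 54396 s ≈ 15.11 hours

Final answer: T_syn = 15.11 hours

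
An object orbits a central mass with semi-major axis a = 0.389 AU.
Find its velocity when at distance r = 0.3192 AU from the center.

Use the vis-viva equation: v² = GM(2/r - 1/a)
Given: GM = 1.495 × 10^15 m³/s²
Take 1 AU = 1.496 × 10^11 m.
a = 0.389 AU = 5.81944 × 10^10 m
r = 0.3192 AU = 4.77523 × 10^10 m
GM = 1.495 × 10^15 m³/s²
2/r − 1/a = 4.18828 × 10^-11 − 1.71838 × 10^-11 = 2.4699 × 10^-11 m⁻¹
v² = GM (2/r − 1/a) = 36925 m²/s²
v = 192.159 m/s ≈ 192.2 m/s

Final answer: 192.2 m/s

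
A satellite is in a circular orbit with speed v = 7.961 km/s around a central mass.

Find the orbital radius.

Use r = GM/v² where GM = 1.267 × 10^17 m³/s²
v = 7.961 km/s = 7961 m/s
GM = 1.267 × 10^17 m³/s²
v² = 6.33775 × 10^7 m²/s²
r = GM/v² = (1.267 × 10^17) / (6.33775 × 10^7) = 1.99913 × 10^9 m ≈ 1.999 Gm

Final answer: 1.999 Gm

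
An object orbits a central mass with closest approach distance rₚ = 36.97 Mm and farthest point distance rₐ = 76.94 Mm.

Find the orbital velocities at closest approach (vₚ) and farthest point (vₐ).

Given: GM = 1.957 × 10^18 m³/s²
rₚ = 36.97 Mm = 3.697 × 10^7 m
rₐ = 76.94 Mm = 7.694 × 10^7 m
GM = 1.957 × 10^18 m³/s²
a = (rₚ + rₐ)/2 = 5.6955 × 10^7 m
Vis-viva: v² = GM (2/r − 1/a)
vₚ² = 1.957 × 10^18 × (5.40979 × 10^-8 − 1.75577 × 10^-8) = 7.15092 × 10^10 m²/s²
vₚ = 267412 m/s ≈ 267.4 km/s
vₐ² = 1.957 × 10^18 × (2.59943 × 10^-8 − 1.75577 × 10^-8) = 1.65103 × 10^10 m²/s²
vₐ = 128493 m/s ≈ 128.5 km/s

Final answer: vₚ = 267.4 km/s, vₐ = 128.5 km/s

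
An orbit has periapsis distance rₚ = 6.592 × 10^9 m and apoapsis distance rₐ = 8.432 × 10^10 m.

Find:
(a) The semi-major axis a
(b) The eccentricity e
rₚ = 6.592 × 10^9 m
rₐ = 8.432 × 10^10 m
(a) a = (rₚ + rₐ)/2 = 4.5456 × 10^10 m ≈ 4.546 × 10^10 m
(b) e = (rₐ − rₚ)/(rₐ + rₚ) = (7.7728 × 10^10) / (9.0912 × 10^10) = 0.854981

Final answer:
(a) a = 4.546 × 10^10 m
(b) e = 0.855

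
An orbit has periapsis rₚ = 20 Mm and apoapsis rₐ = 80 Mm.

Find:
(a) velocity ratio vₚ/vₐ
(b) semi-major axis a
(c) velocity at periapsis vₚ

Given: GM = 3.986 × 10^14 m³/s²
rₚ = 20 Mm = 2 × 10^7 m
rₐ = 80 Mm = 8 × 10^7 m
GM = 3.986 × 10^14 m³/s²
a = (rₚ + rₐ)/2 = 5 × 10^7 m
e = (rₐ − rₚ)/(rₐ + rₚ) = (6 × 10^7) / (1 × 10^8) = 0.6
(a) vₚ/vₐ = rₐ/rₚ (angular momentum) = (8 × 10^7) / (2 × 10^7) = 4 ≈ 4
(b) a = 5 × 10^7 m ≈ 50 Mm
(c) vₚ² = GM (2/rₚ − 1/a) = 3.986 × 10^14 × (1 × 10^-7 − 2 × 10^-8) = 3.1888 × 10^7 m²/s²;  vₚ = 5646.95 m/s ≈ 5.647 km/s

Final answer:
(a) velocity ratio vₚ/vₐ = 4
(b) semi-major axis a = 50 Mm
(c) velocity at periapsis vₚ = 5.647 km/s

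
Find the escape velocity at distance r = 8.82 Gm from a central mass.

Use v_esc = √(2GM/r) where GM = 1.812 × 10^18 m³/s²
r = 8.82 Gm = 8.82 × 10^9 m
GM = 1.812 × 10^18 m³/s²
2GM/r = 2 × (1.812 × 10^18) / (8.82 × 10^9) = 4.10884 × 10^8 m²/s²
v_esc = √(2GM/r) = 20270.3 m/s ≈ 20.27 km/s

Final answer: 20.27 km/s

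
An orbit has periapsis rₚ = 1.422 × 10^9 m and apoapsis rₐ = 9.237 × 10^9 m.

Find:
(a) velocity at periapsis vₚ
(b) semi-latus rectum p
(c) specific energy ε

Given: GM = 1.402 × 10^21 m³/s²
rₚ = 1.422 × 10^9 m
rₐ = 9.237 × 10^9 m
GM = 1.402 × 10^21 m³/s²
a = (rₚ + rₐ)/2 = 5.3295 × 10^9 m
e = (rₐ − rₚ)/(rₐ + rₚ) = (7.815 × 10^9) / (1.0659 × 10^10) = 0.733183
(a) vₚ² = GM (2/rₚ − 1/a) = 1.402 × 10^21 × (1.40647 × 10^-9 − 1.87635 × 10^-10) = 1.70881 × 10^12 m²/s²;  vₚ = 1.30721 × 10^6 m/s ≈ 1307 km/s
(b) 1 − e² = 0.462442;  p = a(1 − e²) = 5.3295 × 10^9 × 0.462442 = 2.46459 × 10^9 m ≈ 2.465 × 10^9 m
(c) 2a = 1.0659 × 10^10 m;  ε = −GM/(2a) = -1.31532 × 10^11 J/kg ≈ -131.5 GJ/kg

Final answer:
(a) velocity at periapsis vₚ = 1307 km/s
(b) semi-latus rectum p = 2.465 × 10^9 m
(c) specific energy ε = -131.5 GJ/kg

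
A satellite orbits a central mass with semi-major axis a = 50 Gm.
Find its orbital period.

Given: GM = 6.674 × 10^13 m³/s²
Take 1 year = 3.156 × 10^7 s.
a = 50 Gm = 5 × 10^10 m
GM = 6.674 × 10^13 m³/s²
a³ = 1.25 × 10^32 m³
T = 2π √(a³/GM) = 2π √((1.25 × 10^32) / (6.674 × 10^13)) = 2π × 1.36855 × 10^9 s
T = 8.59888 × 10^9 s ≈ 272.5 years

Final answer: 272.5 years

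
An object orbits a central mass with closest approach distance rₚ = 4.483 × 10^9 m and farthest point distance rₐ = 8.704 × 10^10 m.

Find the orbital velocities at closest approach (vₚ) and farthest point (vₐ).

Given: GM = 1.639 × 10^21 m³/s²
rₚ = 4.483 × 10^9 m
rₐ = 8.704 × 10^10 m
GM = 1.639 × 10^21 m³/s²
a = (rₚ + rₐ)/2 = 4.57615 × 10^10 m
Vis-viva: v² = GM (2/r − 1/a)
vₚ² = 1.639 × 10^21 × (4.4613 × 10^-10 − 2.18524 × 10^-11) = 6.95391 × 10^11 m²/s²
vₚ = 833901 m/s ≈ 833.9 km/s
vₐ² = 1.639 × 10^21 × (2.29779 × 10^-11 − 2.18524 × 10^-11) = 1.84471 × 10^9 m²/s²
vₐ = 42950.1 m/s ≈ 42.95 km/s

Final answer: vₚ = 833.9 km/s, vₐ = 42.95 km/s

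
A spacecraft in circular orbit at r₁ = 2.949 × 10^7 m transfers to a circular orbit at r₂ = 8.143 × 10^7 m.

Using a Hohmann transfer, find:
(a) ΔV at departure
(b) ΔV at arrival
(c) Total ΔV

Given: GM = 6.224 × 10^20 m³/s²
r₁ = 2.949 × 10^7 m
r₂ = 8.143 × 10^7 m
GM = 6.224 × 10^20 m³/s²
Transfer ellipse: a_t = (r₁ + r₂)/2 = 5.546 × 10^7 m
Circular speed at r₁: v₁ = √(GM/r₁) = 4.59407 × 10^6 m/s
Transfer speed at r₁ (periapsis): v₁ₜ = √(GM(2/r₁ − 1/a_t)) = 5.56672 × 10^6 m/s
(a) ΔV₁ = v₁ₜ − v₁ = 972656 m/s ≈ 972.7 km/s
Circular speed at r₂: v₂ = √(GM/r₂) = 2.76467 × 10^6 m/s
Transfer speed at r₂ (apoapsis): v₂ₜ = √(GM(2/r₂ − 1/a_t)) = 2.016 × 10^6 m/s
(b) ΔV₂ = v₂ − v₂ₜ = 748668 m/s ≈ 748.7 km/s
(c) ΔV_total = ΔV₁ + ΔV₂ = 1.72132 × 10^6 m/s ≈ 1721 km/s

Final answer:
(a) ΔV₁ = 972.7 km/s
(b) ΔV₂ = 748.7 km/s
(c) ΔV_total = 1721 km/s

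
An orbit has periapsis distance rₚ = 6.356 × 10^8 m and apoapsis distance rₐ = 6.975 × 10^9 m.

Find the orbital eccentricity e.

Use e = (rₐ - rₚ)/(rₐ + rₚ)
rₚ = 6.356 × 10^8 m
rₐ = 6.975 × 10^9 m
rₐ − rₚ = 6.3394 × 10^9 m
rₐ + rₚ = 7.6106 × 10^9 m
e = (rₐ − rₚ)/(rₐ + rₚ) = 0.83297

Final answer: e = 0.833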